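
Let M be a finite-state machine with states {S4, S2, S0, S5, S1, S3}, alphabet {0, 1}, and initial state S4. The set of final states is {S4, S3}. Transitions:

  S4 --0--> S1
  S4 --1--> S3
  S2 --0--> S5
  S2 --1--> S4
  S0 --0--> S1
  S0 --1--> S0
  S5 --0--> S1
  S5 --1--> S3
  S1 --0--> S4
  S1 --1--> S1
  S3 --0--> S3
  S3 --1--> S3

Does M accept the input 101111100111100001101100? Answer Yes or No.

Yes

start at S4
read '1': S4 → S3
read '0': S3 → S3
read '1': S3 → S3
read '1': S3 → S3
read '1': S3 → S3
read '1': S3 → S3
read '1': S3 → S3
read '0': S3 → S3
read '0': S3 → S3
read '1': S3 → S3
read '1': S3 → S3
read '1': S3 → S3
read '1': S3 → S3
read '0': S3 → S3
read '0': S3 → S3
read '0': S3 → S3
read '0': S3 → S3
read '1': S3 → S3
read '1': S3 → S3
read '0': S3 → S3
read '1': S3 → S3
read '1': S3 → S3
read '0': S3 → S3
read '0': S3 → S3
End state S3 is accepting.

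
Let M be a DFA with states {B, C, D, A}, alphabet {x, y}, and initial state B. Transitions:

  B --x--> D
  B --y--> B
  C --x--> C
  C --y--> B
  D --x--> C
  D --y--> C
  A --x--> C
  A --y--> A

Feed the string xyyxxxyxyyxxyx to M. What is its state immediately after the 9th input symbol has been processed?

C

B → D → C → B → D → C → C → B → D → C
After 9 symbols: C.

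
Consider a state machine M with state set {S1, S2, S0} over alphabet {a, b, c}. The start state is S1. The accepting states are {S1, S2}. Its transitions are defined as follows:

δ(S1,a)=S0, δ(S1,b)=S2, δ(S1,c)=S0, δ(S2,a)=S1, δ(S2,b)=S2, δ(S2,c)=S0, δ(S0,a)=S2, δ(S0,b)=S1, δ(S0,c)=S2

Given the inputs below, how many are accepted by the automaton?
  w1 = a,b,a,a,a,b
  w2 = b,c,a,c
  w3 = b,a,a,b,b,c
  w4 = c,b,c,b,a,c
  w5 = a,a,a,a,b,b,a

w1: S1 → S0 → S1 → S0 → S2 → S1 → S2  → end S2, accepted
w2: S1 → S2 → S0 → S2 → S0  → end S0, rejected
w3: S1 → S2 → S1 → S0 → S1 → S2 → S0  → end S0, rejected
w4: S1 → S0 → S1 → S0 → S1 → S0 → S2  → end S2, accepted
w5: S1 → S0 → S2 → S1 → S0 → S1 → S2 → S1  → end S1, accepted

3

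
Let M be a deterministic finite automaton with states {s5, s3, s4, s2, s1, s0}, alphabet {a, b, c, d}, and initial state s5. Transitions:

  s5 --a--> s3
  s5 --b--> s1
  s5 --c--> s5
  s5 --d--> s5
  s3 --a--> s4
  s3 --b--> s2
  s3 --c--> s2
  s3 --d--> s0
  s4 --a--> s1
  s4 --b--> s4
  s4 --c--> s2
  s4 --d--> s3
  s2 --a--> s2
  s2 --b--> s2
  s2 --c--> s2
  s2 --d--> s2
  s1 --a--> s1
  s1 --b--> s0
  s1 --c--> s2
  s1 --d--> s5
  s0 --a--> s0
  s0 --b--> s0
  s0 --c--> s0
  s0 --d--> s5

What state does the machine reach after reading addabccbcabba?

Trace: s5 -a-> s3 -d-> s0 -d-> s5 -a-> s3 -b-> s2 -c-> s2 -c-> s2 -b-> s2 -c-> s2 -a-> s2 -b-> s2 -b-> s2 -a-> s2

s2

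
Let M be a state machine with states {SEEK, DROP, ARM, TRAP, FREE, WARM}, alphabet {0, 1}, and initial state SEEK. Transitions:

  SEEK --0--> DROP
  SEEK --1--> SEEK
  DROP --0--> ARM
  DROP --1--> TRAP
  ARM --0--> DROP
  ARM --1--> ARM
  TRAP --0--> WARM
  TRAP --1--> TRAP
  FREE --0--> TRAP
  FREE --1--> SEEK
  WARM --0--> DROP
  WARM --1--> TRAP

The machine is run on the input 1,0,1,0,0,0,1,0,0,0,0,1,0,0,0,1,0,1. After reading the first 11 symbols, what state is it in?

ARM

Trace: SEEK -1-> SEEK -0-> DROP -1-> TRAP -0-> WARM -0-> DROP -0-> ARM -1-> ARM -0-> DROP -0-> ARM -0-> DROP -0-> ARM
After 11 symbols: ARM.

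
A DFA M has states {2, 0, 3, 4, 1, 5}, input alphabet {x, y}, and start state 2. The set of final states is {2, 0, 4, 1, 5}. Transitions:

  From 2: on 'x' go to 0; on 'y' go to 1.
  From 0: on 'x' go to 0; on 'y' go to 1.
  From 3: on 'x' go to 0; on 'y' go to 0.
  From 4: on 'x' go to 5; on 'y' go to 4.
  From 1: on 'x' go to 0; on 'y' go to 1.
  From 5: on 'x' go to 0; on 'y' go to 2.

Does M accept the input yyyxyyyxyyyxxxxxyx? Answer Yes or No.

Yes

Trace: 2 -y-> 1 -y-> 1 -y-> 1 -x-> 0 -y-> 1 -y-> 1 -y-> 1 -x-> 0 -y-> 1 -y-> 1 -y-> 1 -x-> 0 -x-> 0 -x-> 0 -x-> 0 -x-> 0 -y-> 1 -x-> 0
End state 0 is accepting.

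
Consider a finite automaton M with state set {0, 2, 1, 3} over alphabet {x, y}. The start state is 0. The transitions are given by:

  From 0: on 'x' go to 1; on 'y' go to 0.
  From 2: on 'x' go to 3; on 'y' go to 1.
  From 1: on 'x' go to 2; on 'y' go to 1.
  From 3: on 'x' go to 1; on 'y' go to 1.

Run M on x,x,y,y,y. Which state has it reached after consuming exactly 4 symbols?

0 → 1 → 2 → 1 → 1
After 4 symbols: 1.

1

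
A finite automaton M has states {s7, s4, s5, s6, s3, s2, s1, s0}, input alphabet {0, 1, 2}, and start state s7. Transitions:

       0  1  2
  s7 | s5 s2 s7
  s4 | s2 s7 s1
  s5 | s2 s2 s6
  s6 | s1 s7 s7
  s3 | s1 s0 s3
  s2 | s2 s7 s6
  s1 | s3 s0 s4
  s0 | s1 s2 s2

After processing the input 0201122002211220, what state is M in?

s7 → s5 → s6 → s1 → s0 → s2 → s6 → s7 → s5 → s2 → s6 → s7 → s2 → s7 → s7 → s7 → s5

s5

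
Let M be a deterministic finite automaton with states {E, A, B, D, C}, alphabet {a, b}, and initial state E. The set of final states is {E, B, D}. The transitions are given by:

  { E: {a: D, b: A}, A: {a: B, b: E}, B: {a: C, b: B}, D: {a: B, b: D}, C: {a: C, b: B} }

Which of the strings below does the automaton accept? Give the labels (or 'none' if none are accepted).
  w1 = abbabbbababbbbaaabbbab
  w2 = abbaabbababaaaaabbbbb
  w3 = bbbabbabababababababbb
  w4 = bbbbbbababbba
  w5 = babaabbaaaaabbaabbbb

w1: Trace: E -a-> D -b-> D -b-> D -a-> B -b-> B -b-> B -b-> B -a-> C -b-> B -a-> C -b-> B -b-> B -b-> B -b-> B -a-> C -a-> C -a-> C -b-> B -b-> B -b-> B -a-> C -b-> B  → end B, accepted
w2: Trace: E -a-> D -b-> D -b-> D -a-> B -a-> C -b-> B -b-> B -a-> C -b-> B -a-> C -b-> B -a-> C -a-> C -a-> C -a-> C -a-> C -b-> B -b-> B -b-> B -b-> B -b-> B  → end B, accepted
w3: Trace: E -b-> A -b-> E -b-> A -a-> B -b-> B -b-> B -a-> C -b-> B -a-> C -b-> B -a-> C -b-> B -a-> C -b-> B -a-> C -b-> B -a-> C -b-> B -a-> C -b-> B -b-> B -b-> B  → end B, accepted
w4: Trace: E -b-> A -b-> E -b-> A -b-> E -b-> A -b-> E -a-> D -b-> D -a-> B -b-> B -b-> B -b-> B -a-> C  → end C, rejected
w5: Trace: E -b-> A -a-> B -b-> B -a-> C -a-> C -b-> B -b-> B -a-> C -a-> C -a-> C -a-> C -a-> C -b-> B -b-> B -a-> C -a-> C -b-> B -b-> B -b-> B -b-> B  → end B, accepted

w1, w2, w3, w5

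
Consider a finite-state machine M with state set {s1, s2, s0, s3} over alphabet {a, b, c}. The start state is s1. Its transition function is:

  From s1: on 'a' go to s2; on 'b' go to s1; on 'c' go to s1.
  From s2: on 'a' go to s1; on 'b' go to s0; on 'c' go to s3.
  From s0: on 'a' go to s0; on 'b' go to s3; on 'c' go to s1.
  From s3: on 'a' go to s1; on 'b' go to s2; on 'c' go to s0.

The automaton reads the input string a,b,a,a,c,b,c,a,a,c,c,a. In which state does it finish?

s2

s1 → s2 → s0 → s0 → s0 → s1 → s1 → s1 → s2 → s1 → s1 → s1 → s2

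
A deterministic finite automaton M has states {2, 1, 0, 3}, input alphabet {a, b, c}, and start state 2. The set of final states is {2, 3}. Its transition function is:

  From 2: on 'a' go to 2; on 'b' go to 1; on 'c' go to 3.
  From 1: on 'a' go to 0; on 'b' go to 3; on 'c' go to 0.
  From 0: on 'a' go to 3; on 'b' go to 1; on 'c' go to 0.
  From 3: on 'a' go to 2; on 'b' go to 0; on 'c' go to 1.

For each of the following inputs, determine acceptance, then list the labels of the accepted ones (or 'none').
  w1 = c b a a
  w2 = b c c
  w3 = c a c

w1:
  start at 2
  read 'c': 2 → 3
  read 'b': 3 → 0
  read 'a': 0 → 3
  read 'a': 3 → 2
  end 2, accepted
w2:
  start at 2
  read 'b': 2 → 1
  read 'c': 1 → 0
  read 'c': 0 → 0
  end 0, rejected
w3:
  start at 2
  read 'c': 2 → 3
  read 'a': 3 → 2
  read 'c': 2 → 3
  end 3, accepted

w1, w3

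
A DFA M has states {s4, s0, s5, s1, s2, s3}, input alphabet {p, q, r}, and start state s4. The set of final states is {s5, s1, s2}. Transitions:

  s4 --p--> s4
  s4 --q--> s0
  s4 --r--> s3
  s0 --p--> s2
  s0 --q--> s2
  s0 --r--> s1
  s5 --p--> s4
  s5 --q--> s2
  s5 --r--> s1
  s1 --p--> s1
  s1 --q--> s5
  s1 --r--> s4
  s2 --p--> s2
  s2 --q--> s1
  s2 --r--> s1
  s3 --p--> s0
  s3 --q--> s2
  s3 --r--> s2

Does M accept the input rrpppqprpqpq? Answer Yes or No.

Yes

Trace: s4 -r-> s3 -r-> s2 -p-> s2 -p-> s2 -p-> s2 -q-> s1 -p-> s1 -r-> s4 -p-> s4 -q-> s0 -p-> s2 -q-> s1
End state s1 is accepting.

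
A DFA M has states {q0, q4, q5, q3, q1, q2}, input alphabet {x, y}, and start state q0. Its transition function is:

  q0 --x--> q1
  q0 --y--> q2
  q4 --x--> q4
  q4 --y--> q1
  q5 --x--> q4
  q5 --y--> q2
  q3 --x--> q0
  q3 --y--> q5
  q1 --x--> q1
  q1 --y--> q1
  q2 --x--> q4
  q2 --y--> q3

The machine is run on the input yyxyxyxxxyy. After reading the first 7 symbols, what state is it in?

q1

q0 → q2 → q3 → q0 → q2 → q4 → q1 → q1
After 7 symbols: q1.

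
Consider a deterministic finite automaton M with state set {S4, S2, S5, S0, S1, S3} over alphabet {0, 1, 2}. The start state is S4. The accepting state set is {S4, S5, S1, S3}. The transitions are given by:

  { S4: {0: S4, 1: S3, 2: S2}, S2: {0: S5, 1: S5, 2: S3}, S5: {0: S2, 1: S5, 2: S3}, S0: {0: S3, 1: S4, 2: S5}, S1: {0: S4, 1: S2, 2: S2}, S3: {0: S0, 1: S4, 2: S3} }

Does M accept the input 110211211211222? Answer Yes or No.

Yes

S4 → S3 → S4 → S4 → S2 → S5 → S5 → S3 → S4 → S3 → S3 → S4 → S3 → S3 → S3 → S3
End state S3 is accepting.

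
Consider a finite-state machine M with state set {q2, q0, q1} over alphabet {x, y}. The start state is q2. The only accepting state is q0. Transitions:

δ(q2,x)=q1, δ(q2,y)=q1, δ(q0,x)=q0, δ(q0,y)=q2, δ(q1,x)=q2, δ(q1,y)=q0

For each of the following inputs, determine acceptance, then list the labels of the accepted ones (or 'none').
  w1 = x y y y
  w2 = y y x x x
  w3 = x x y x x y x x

w1:
  start at q2
  read 'x': q2 → q1
  read 'y': q1 → q0
  read 'y': q0 → q2
  read 'y': q2 → q1
  end q1, rejected
w2:
  start at q2
  read 'y': q2 → q1
  read 'y': q1 → q0
  read 'x': q0 → q0
  read 'x': q0 → q0
  read 'x': q0 → q0
  end q0, accepted
w3:
  start at q2
  read 'x': q2 → q1
  read 'x': q1 → q2
  read 'y': q2 → q1
  read 'x': q1 → q2
  read 'x': q2 → q1
  read 'y': q1 → q0
  read 'x': q0 → q0
  read 'x': q0 → q0
  end q0, accepted

w2, w3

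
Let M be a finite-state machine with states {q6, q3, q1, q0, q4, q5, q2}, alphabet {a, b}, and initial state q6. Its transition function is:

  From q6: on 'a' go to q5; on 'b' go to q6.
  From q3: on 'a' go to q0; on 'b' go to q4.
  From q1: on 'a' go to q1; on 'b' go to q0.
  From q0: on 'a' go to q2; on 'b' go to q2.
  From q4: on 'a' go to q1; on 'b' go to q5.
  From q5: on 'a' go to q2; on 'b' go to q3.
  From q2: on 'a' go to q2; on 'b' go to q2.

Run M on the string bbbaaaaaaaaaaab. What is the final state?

Trace: q6 -b-> q6 -b-> q6 -b-> q6 -a-> q5 -a-> q2 -a-> q2 -a-> q2 -a-> q2 -a-> q2 -a-> q2 -a-> q2 -a-> q2 -a-> q2 -a-> q2 -b-> q2

q2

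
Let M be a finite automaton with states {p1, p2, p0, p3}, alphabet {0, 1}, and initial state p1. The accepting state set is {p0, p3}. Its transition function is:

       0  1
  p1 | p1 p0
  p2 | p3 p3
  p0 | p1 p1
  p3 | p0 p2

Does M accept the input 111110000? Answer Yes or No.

No

start at p1
read '1': p1 → p0
read '1': p0 → p1
read '1': p1 → p0
read '1': p0 → p1
read '1': p1 → p0
read '0': p0 → p1
read '0': p1 → p1
read '0': p1 → p1
read '0': p1 → p1
End state p1 is not accepting.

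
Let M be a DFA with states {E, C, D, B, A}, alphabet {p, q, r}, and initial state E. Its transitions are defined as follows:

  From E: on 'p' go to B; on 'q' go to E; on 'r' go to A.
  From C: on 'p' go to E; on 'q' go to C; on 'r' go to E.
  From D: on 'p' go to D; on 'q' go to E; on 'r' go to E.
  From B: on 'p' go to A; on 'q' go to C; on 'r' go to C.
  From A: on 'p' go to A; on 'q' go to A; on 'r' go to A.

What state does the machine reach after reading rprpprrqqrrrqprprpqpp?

A

Trace: E -r-> A -p-> A -r-> A -p-> A -p-> A -r-> A -r-> A -q-> A -q-> A -r-> A -r-> A -r-> A -q-> A -p-> A -r-> A -p-> A -r-> A -p-> A -q-> A -p-> A -p-> A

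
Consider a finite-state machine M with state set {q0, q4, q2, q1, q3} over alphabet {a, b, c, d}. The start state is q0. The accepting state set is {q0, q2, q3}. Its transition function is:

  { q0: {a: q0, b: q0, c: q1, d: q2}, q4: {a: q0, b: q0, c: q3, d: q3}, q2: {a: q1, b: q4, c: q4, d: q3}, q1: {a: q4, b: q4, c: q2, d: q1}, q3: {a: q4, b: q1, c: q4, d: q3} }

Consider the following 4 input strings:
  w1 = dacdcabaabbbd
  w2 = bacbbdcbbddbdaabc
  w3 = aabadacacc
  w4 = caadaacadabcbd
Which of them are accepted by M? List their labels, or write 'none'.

w1, w4

w1: q0 → q2 → q1 → q2 → q3 → q4 → q0 → q0 → q0 → q0 → q0 → q0 → q0 → q2  → end q2, accepted
w2: q0 → q0 → q0 → q1 → q4 → q0 → q2 → q4 → q0 → q0 → q2 → q3 → q1 → q1 → q4 → q0 → q0 → q1  → end q1, rejected
w3: q0 → q0 → q0 → q0 → q0 → q2 → q1 → q2 → q1 → q2 → q4  → end q4, rejected
w4: q0 → q1 → q4 → q0 → q2 → q1 → q4 → q3 → q4 → q3 → q4 → q0 → q1 → q4 → q3  → end q3, accepted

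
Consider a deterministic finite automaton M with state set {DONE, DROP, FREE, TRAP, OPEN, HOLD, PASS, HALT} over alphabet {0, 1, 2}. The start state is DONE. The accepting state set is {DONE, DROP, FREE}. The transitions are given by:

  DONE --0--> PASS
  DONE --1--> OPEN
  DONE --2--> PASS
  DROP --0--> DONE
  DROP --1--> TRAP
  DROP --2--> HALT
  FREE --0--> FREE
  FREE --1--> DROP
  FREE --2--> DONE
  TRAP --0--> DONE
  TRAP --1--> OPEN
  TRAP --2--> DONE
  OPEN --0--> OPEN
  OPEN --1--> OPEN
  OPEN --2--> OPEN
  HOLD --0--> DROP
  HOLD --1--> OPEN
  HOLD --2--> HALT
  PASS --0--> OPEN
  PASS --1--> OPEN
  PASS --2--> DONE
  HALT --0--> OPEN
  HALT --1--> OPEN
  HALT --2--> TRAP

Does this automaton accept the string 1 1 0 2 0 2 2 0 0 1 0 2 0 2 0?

No

Trace: DONE -1-> OPEN -1-> OPEN -0-> OPEN -2-> OPEN -0-> OPEN -2-> OPEN -2-> OPEN -0-> OPEN -0-> OPEN -1-> OPEN -0-> OPEN -2-> OPEN -0-> OPEN -2-> OPEN -0-> OPEN
End state OPEN is not accepting.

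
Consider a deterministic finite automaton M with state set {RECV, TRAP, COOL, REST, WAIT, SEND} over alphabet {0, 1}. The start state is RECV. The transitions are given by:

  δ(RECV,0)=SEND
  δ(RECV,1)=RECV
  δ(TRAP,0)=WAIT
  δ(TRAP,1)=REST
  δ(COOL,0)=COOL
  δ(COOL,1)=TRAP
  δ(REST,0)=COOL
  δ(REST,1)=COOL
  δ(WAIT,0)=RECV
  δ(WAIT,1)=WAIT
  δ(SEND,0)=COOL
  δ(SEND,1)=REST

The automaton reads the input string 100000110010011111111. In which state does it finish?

RECV

RECV → RECV → SEND → COOL → COOL → COOL → COOL → TRAP → REST → COOL → COOL → TRAP → WAIT → RECV → RECV → RECV → RECV → RECV → RECV → RECV → RECV → RECV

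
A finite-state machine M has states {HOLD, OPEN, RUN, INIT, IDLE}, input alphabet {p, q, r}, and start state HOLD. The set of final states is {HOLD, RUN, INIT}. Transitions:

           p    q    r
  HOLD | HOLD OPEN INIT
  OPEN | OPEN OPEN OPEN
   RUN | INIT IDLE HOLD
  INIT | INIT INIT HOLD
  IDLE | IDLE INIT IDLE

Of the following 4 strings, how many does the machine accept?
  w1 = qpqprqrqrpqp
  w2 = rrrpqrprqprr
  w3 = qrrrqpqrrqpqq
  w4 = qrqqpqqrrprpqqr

1

w1: Trace: HOLD -q-> OPEN -p-> OPEN -q-> OPEN -p-> OPEN -r-> OPEN -q-> OPEN -r-> OPEN -q-> OPEN -r-> OPEN -p-> OPEN -q-> OPEN -p-> OPEN  → end OPEN, rejected
w2: Trace: HOLD -r-> INIT -r-> HOLD -r-> INIT -p-> INIT -q-> INIT -r-> HOLD -p-> HOLD -r-> INIT -q-> INIT -p-> INIT -r-> HOLD -r-> INIT  → end INIT, accepted
w3: Trace: HOLD -q-> OPEN -r-> OPEN -r-> OPEN -r-> OPEN -q-> OPEN -p-> OPEN -q-> OPEN -r-> OPEN -r-> OPEN -q-> OPEN -p-> OPEN -q-> OPEN -q-> OPEN  → end OPEN, rejected
w4: Trace: HOLD -q-> OPEN -r-> OPEN -q-> OPEN -q-> OPEN -p-> OPEN -q-> OPEN -q-> OPEN -r-> OPEN -r-> OPEN -p-> OPEN -r-> OPEN -p-> OPEN -q-> OPEN -q-> OPEN -r-> OPEN  → end OPEN, rejected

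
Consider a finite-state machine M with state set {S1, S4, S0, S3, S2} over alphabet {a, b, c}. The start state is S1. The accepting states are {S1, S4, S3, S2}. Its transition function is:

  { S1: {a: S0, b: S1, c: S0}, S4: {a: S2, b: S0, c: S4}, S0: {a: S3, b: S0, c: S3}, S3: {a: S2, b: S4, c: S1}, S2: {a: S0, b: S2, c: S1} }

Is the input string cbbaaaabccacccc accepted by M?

Yes

S1 → S0 → S0 → S0 → S3 → S2 → S0 → S3 → S4 → S4 → S4 → S2 → S1 → S0 → S3 → S1
End state S1 is accepting.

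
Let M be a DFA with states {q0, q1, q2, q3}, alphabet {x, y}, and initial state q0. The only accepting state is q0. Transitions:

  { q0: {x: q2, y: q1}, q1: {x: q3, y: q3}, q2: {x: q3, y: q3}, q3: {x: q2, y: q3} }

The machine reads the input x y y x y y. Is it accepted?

No

start at q0
read 'x': q0 → q2
read 'y': q2 → q3
read 'y': q3 → q3
read 'x': q3 → q2
read 'y': q2 → q3
read 'y': q3 → q3
End state q3 is not accepting.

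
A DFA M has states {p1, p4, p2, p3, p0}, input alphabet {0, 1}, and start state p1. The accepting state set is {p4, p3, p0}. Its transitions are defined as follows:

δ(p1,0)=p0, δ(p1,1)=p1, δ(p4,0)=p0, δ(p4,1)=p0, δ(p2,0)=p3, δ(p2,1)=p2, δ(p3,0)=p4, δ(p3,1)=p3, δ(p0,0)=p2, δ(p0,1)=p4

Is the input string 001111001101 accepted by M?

p1 → p0 → p2 → p2 → p2 → p2 → p2 → p3 → p4 → p0 → p4 → p0 → p4
End state p4 is accepting.

Yes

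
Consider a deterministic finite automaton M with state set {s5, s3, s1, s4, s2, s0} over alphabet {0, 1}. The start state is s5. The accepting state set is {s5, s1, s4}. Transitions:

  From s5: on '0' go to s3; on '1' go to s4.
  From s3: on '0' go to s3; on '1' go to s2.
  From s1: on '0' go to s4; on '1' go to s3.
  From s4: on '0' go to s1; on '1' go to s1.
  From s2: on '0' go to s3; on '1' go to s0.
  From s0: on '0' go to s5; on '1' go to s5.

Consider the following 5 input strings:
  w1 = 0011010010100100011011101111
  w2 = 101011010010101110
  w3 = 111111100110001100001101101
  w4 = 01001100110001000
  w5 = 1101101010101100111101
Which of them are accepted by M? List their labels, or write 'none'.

w1, w3

w1: s5 → s3 → s3 → s2 → s0 → s5 → s4 → s1 → s4 → s1 → s4 → s1 → s4 → s1 → s3 → s3 → s3 → s3 → s2 → s0 → s5 → s4 → s1 → s3 → s3 → s2 → s0 → s5 → s4  → end s4, accepted
w2: s5 → s4 → s1 → s3 → s3 → s2 → s0 → s5 → s4 → s1 → s4 → s1 → s4 → s1 → s4 → s1 → s3 → s2 → s3  → end s3, rejected
w3: s5 → s4 → s1 → s3 → s2 → s0 → s5 → s4 → s1 → s4 → s1 → s3 → s3 → s3 → s3 → s2 → s0 → s5 → s3 → s3 → s3 → s2 → s0 → s5 → s4 → s1 → s4 → s1  → end s1, accepted
w4: s5 → s3 → s2 → s3 → s3 → s2 → s0 → s5 → s3 → s2 → s0 → s5 → s3 → s3 → s2 → s3 → s3 → s3  → end s3, rejected
w5: s5 → s4 → s1 → s4 → s1 → s3 → s3 → s2 → s3 → s2 → s3 → s2 → s3 → s2 → s0 → s5 → s3 → s2 → s0 → s5 → s4 → s1 → s3  → end s3, rejected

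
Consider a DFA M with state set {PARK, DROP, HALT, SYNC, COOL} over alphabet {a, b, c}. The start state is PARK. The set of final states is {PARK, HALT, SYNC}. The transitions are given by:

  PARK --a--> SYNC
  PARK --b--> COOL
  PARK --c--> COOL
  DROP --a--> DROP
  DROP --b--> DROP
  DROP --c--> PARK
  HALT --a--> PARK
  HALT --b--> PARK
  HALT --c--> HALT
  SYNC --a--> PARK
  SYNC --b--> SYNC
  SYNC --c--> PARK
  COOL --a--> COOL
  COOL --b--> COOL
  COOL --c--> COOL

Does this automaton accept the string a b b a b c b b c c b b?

Trace: PARK -a-> SYNC -b-> SYNC -b-> SYNC -a-> PARK -b-> COOL -c-> COOL -b-> COOL -b-> COOL -c-> COOL -c-> COOL -b-> COOL -b-> COOL
End state COOL is not accepting.

No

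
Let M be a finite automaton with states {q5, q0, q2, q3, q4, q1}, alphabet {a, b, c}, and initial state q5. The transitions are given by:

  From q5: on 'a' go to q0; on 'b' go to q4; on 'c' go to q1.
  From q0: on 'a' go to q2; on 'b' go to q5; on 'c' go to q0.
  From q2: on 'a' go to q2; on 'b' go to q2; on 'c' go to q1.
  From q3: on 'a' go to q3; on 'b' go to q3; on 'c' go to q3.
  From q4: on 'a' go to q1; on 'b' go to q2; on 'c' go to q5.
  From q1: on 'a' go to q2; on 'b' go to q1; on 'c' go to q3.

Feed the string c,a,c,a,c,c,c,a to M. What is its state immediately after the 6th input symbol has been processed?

q3

Trace: q5 -c-> q1 -a-> q2 -c-> q1 -a-> q2 -c-> q1 -c-> q3
After 6 symbols: q3.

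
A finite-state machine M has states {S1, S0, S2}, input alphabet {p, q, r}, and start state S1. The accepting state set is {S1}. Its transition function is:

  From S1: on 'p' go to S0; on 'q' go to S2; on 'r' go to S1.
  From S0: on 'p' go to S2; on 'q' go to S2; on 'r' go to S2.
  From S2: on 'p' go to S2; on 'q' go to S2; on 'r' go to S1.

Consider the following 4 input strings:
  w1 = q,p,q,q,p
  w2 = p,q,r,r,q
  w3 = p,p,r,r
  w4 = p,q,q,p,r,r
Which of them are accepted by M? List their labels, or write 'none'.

w1:
  start at S1
  read 'q': S1 → S2
  read 'p': S2 → S2
  read 'q': S2 → S2
  read 'q': S2 → S2
  read 'p': S2 → S2
  end S2, rejected
w2:
  start at S1
  read 'p': S1 → S0
  read 'q': S0 → S2
  read 'r': S2 → S1
  read 'r': S1 → S1
  read 'q': S1 → S2
  end S2, rejected
w3:
  start at S1
  read 'p': S1 → S0
  read 'p': S0 → S2
  read 'r': S2 → S1
  read 'r': S1 → S1
  end S1, accepted
w4:
  start at S1
  read 'p': S1 → S0
  read 'q': S0 → S2
  read 'q': S2 → S2
  read 'p': S2 → S2
  read 'r': S2 → S1
  read 'r': S1 → S1
  end S1, accepted

w3, w4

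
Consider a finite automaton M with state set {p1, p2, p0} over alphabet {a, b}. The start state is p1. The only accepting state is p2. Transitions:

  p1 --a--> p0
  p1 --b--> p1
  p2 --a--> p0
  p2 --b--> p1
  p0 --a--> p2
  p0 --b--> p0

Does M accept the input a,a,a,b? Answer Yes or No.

p1 → p0 → p2 → p0 → p0
End state p0 is not accepting.

No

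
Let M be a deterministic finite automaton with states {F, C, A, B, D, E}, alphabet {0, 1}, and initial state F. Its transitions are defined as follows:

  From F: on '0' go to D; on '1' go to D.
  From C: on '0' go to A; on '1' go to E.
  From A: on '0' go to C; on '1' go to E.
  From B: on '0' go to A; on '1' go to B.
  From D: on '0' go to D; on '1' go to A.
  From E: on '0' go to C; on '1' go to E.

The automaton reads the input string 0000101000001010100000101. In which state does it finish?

E

start at F
read '0': F → D
read '0': D → D
read '0': D → D
read '0': D → D
read '1': D → A
read '0': A → C
read '1': C → E
read '0': E → C
read '0': C → A
read '0': A → C
read '0': C → A
read '0': A → C
read '1': C → E
read '0': E → C
read '1': C → E
read '0': E → C
read '1': C → E
read '0': E → C
read '0': C → A
read '0': A → C
read '0': C → A
read '0': A → C
read '1': C → E
read '0': E → C
read '1': C → E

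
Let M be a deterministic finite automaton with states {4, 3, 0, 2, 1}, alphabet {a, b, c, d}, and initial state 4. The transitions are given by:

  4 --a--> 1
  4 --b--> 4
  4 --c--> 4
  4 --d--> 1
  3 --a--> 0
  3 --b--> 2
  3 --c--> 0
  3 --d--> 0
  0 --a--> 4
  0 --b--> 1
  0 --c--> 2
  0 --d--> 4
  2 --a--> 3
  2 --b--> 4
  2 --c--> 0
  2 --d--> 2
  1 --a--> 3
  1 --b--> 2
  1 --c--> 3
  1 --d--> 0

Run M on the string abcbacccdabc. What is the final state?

0

4 → 1 → 2 → 0 → 1 → 3 → 0 → 2 → 0 → 4 → 1 → 2 → 0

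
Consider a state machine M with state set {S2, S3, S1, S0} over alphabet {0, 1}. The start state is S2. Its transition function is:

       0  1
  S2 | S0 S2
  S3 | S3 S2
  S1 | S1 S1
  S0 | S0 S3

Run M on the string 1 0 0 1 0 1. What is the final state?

S2 → S2 → S0 → S0 → S3 → S3 → S2

S2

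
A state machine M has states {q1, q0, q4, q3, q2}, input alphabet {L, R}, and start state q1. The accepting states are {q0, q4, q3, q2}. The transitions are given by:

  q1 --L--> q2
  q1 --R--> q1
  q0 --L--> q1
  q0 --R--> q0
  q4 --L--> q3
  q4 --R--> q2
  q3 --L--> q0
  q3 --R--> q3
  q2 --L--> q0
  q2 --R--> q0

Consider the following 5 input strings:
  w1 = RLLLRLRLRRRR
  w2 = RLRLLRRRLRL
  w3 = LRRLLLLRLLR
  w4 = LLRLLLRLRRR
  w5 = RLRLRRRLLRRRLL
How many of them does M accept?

3

w1: q1 → q1 → q2 → q0 → q1 → q1 → q2 → q0 → q1 → q1 → q1 → q1 → q1  → end q1, rejected
w2: q1 → q1 → q2 → q0 → q1 → q2 → q0 → q0 → q0 → q1 → q1 → q2  → end q2, accepted
w3: q1 → q2 → q0 → q0 → q1 → q2 → q0 → q1 → q1 → q2 → q0 → q0  → end q0, accepted
w4: q1 → q2 → q0 → q0 → q1 → q2 → q0 → q0 → q1 → q1 → q1 → q1  → end q1, rejected
w5: q1 → q1 → q2 → q0 → q1 → q1 → q1 → q1 → q2 → q0 → q0 → q0 → q0 → q1 → q2  → end q2, accepted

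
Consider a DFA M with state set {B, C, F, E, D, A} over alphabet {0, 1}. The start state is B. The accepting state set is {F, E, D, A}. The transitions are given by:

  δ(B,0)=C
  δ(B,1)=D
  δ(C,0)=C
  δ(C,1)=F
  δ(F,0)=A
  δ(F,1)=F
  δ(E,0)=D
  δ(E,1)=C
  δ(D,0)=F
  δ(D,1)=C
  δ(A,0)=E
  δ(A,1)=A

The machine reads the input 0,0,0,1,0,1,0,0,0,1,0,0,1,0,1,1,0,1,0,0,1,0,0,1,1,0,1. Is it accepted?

B → C → C → C → F → A → A → E → D → F → F → A → E → C → C → F → F → A → A → E → D → C → C → C → F → F → A → A
End state A is accepting.

Yes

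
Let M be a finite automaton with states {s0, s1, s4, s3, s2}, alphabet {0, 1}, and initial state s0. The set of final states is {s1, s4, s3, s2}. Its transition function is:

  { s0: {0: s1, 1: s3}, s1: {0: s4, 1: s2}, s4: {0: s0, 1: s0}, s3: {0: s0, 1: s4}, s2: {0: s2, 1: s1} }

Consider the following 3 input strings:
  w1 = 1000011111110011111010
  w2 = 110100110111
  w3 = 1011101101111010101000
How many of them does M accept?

w1: Trace: s0 -1-> s3 -0-> s0 -0-> s1 -0-> s4 -0-> s0 -1-> s3 -1-> s4 -1-> s0 -1-> s3 -1-> s4 -1-> s0 -1-> s3 -0-> s0 -0-> s1 -1-> s2 -1-> s1 -1-> s2 -1-> s1 -1-> s2 -0-> s2 -1-> s1 -0-> s4  → end s4, accepted
w2: Trace: s0 -1-> s3 -1-> s4 -0-> s0 -1-> s3 -0-> s0 -0-> s1 -1-> s2 -1-> s1 -0-> s4 -1-> s0 -1-> s3 -1-> s4  → end s4, accepted
w3: Trace: s0 -1-> s3 -0-> s0 -1-> s3 -1-> s4 -1-> s0 -0-> s1 -1-> s2 -1-> s1 -0-> s4 -1-> s0 -1-> s3 -1-> s4 -1-> s0 -0-> s1 -1-> s2 -0-> s2 -1-> s1 -0-> s4 -1-> s0 -0-> s1 -0-> s4 -0-> s0  → end s0, rejected

2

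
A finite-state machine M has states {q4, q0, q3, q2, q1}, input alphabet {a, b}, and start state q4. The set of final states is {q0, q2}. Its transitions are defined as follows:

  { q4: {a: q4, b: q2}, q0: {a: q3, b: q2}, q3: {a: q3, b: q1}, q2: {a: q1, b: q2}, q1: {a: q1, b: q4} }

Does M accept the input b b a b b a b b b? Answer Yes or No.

Trace: q4 -b-> q2 -b-> q2 -a-> q1 -b-> q4 -b-> q2 -a-> q1 -b-> q4 -b-> q2 -b-> q2
End state q2 is accepting.

Yes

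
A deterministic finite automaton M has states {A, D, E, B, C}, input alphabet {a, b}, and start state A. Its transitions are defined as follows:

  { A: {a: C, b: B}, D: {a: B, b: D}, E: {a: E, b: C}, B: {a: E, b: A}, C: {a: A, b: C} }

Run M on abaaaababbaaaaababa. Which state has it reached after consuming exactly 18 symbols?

Trace: A -a-> C -b-> C -a-> A -a-> C -a-> A -a-> C -b-> C -a-> A -b-> B -b-> A -a-> C -a-> A -a-> C -a-> A -a-> C -b-> C -a-> A -b-> B
After 18 symbols: B.

B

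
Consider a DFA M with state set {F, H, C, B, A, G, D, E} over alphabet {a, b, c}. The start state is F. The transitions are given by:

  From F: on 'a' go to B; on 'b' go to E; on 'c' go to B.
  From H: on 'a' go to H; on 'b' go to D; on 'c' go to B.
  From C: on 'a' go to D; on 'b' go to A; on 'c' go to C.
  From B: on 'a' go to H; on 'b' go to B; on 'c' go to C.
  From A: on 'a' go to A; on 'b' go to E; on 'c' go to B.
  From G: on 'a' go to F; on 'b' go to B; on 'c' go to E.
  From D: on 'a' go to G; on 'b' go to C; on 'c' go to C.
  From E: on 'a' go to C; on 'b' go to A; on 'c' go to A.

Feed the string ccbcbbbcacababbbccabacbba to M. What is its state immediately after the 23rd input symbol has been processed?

start at F
read 'c': F → B
read 'c': B → C
read 'b': C → A
read 'c': A → B
read 'b': B → B
read 'b': B → B
read 'b': B → B
read 'c': B → C
read 'a': C → D
read 'c': D → C
read 'a': C → D
read 'b': D → C
read 'a': C → D
read 'b': D → C
read 'b': C → A
read 'b': A → E
read 'c': E → A
read 'c': A → B
read 'a': B → H
read 'b': H → D
read 'a': D → G
read 'c': G → E
read 'b': E → A
After 23 symbols: A.

A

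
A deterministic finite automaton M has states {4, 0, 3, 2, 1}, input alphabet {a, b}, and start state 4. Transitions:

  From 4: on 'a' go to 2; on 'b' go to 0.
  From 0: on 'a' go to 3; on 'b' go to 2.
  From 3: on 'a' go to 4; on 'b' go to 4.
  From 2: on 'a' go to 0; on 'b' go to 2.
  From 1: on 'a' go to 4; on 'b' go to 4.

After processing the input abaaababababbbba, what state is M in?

0

Trace: 4 -a-> 2 -b-> 2 -a-> 0 -a-> 3 -a-> 4 -b-> 0 -a-> 3 -b-> 4 -a-> 2 -b-> 2 -a-> 0 -b-> 2 -b-> 2 -b-> 2 -b-> 2 -a-> 0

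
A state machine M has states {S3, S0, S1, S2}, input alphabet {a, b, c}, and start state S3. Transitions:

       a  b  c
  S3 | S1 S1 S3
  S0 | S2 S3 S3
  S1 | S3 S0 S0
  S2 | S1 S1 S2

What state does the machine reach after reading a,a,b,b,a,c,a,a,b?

S1

Trace: S3 -a-> S1 -a-> S3 -b-> S1 -b-> S0 -a-> S2 -c-> S2 -a-> S1 -a-> S3 -b-> S1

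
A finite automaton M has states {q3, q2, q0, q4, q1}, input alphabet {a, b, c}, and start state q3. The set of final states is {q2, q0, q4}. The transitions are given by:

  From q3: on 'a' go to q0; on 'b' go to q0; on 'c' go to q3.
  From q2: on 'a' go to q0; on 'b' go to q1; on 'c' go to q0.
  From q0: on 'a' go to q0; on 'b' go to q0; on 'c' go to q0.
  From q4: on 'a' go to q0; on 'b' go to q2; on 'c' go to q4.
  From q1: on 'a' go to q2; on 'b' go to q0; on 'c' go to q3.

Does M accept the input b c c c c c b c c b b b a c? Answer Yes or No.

start at q3
read 'b': q3 → q0
read 'c': q0 → q0
read 'c': q0 → q0
read 'c': q0 → q0
read 'c': q0 → q0
read 'c': q0 → q0
read 'b': q0 → q0
read 'c': q0 → q0
read 'c': q0 → q0
read 'b': q0 → q0
read 'b': q0 → q0
read 'b': q0 → q0
read 'a': q0 → q0
read 'c': q0 → q0
End state q0 is accepting.

Yes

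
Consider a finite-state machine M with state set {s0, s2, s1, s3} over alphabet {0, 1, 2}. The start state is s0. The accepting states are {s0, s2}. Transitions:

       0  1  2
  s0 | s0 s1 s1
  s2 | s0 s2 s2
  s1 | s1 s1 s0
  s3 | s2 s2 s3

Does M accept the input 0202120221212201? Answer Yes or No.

No

start at s0
read '0': s0 → s0
read '2': s0 → s1
read '0': s1 → s1
read '2': s1 → s0
read '1': s0 → s1
read '2': s1 → s0
read '0': s0 → s0
read '2': s0 → s1
read '2': s1 → s0
read '1': s0 → s1
read '2': s1 → s0
read '1': s0 → s1
read '2': s1 → s0
read '2': s0 → s1
read '0': s1 → s1
read '1': s1 → s1
End state s1 is not accepting.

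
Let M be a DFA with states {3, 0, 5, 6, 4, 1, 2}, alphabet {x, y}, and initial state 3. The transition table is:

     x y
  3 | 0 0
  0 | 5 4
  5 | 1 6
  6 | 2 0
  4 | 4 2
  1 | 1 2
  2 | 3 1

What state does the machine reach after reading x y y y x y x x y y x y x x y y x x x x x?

1

3 → 0 → 4 → 2 → 1 → 1 → 2 → 3 → 0 → 4 → 2 → 3 → 0 → 5 → 1 → 2 → 1 → 1 → 1 → 1 → 1 → 1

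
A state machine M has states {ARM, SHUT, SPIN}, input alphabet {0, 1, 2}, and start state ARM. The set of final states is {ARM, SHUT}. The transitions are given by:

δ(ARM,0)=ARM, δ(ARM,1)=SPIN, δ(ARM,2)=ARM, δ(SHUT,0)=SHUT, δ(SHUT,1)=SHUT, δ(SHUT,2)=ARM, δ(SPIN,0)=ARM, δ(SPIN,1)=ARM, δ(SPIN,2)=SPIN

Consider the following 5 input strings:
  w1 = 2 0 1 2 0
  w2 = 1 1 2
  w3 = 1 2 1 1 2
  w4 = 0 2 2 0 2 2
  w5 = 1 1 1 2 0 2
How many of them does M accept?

4

w1: Trace: ARM -2-> ARM -0-> ARM -1-> SPIN -2-> SPIN -0-> ARM  → end ARM, accepted
w2: Trace: ARM -1-> SPIN -1-> ARM -2-> ARM  → end ARM, accepted
w3: Trace: ARM -1-> SPIN -2-> SPIN -1-> ARM -1-> SPIN -2-> SPIN  → end SPIN, rejected
w4: Trace: ARM -0-> ARM -2-> ARM -2-> ARM -0-> ARM -2-> ARM -2-> ARM  → end ARM, accepted
w5: Trace: ARM -1-> SPIN -1-> ARM -1-> SPIN -2-> SPIN -0-> ARM -2-> ARM  → end ARM, accepted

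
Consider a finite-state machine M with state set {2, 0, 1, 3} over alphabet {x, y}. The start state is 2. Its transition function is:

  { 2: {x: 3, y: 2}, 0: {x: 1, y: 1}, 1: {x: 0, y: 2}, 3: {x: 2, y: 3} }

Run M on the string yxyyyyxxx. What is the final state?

2

start at 2
read 'y': 2 → 2
read 'x': 2 → 3
read 'y': 3 → 3
read 'y': 3 → 3
read 'y': 3 → 3
read 'y': 3 → 3
read 'x': 3 → 2
read 'x': 2 → 3
read 'x': 3 → 2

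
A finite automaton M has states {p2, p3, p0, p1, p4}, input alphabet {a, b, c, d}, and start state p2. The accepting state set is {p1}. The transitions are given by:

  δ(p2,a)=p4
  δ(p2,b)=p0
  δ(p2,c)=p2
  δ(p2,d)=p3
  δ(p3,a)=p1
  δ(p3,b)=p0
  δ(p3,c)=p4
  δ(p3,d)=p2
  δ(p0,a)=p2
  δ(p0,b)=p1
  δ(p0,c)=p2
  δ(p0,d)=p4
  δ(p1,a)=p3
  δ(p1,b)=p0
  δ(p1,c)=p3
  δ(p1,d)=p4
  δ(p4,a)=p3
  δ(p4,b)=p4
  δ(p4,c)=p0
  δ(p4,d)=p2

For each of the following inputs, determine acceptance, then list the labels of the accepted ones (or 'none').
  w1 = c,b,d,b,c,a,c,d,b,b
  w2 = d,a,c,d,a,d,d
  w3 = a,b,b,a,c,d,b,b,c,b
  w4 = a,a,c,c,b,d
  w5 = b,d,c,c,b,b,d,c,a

w1

w1:
  start at p2
  read 'c': p2 → p2
  read 'b': p2 → p0
  read 'd': p0 → p4
  read 'b': p4 → p4
  read 'c': p4 → p0
  read 'a': p0 → p2
  read 'c': p2 → p2
  read 'd': p2 → p3
  read 'b': p3 → p0
  read 'b': p0 → p1
  end p1, accepted
w2:
  start at p2
  read 'd': p2 → p3
  read 'a': p3 → p1
  read 'c': p1 → p3
  read 'd': p3 → p2
  read 'a': p2 → p4
  read 'd': p4 → p2
  read 'd': p2 → p3
  end p3, rejected
w3:
  start at p2
  read 'a': p2 → p4
  read 'b': p4 → p4
  read 'b': p4 → p4
  read 'a': p4 → p3
  read 'c': p3 → p4
  read 'd': p4 → p2
  read 'b': p2 → p0
  read 'b': p0 → p1
  read 'c': p1 → p3
  read 'b': p3 → p0
  end p0, rejected
w4:
  start at p2
  read 'a': p2 → p4
  read 'a': p4 → p3
  read 'c': p3 → p4
  read 'c': p4 → p0
  read 'b': p0 → p1
  read 'd': p1 → p4
  end p4, rejected
w5:
  start at p2
  read 'b': p2 → p0
  read 'd': p0 → p4
  read 'c': p4 → p0
  read 'c': p0 → p2
  read 'b': p2 → p0
  read 'b': p0 → p1
  read 'd': p1 → p4
  read 'c': p4 → p0
  read 'a': p0 → p2
  end p2, rejected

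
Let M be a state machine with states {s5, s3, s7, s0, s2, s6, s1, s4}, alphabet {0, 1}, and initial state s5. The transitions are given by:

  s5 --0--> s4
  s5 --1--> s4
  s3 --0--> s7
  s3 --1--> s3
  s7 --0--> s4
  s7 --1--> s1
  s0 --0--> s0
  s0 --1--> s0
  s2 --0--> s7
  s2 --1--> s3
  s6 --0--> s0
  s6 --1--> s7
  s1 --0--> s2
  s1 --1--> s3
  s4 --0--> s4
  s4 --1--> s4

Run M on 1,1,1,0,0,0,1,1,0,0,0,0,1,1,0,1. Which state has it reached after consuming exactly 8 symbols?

Trace: s5 -1-> s4 -1-> s4 -1-> s4 -0-> s4 -0-> s4 -0-> s4 -1-> s4 -1-> s4
After 8 symbols: s4.

s4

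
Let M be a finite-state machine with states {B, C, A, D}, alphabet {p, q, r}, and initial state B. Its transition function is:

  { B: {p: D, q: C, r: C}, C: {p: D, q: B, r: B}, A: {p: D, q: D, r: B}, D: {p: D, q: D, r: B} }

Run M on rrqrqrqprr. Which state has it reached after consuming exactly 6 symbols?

start at B
read 'r': B → C
read 'r': C → B
read 'q': B → C
read 'r': C → B
read 'q': B → C
read 'r': C → B
After 6 symbols: B.

B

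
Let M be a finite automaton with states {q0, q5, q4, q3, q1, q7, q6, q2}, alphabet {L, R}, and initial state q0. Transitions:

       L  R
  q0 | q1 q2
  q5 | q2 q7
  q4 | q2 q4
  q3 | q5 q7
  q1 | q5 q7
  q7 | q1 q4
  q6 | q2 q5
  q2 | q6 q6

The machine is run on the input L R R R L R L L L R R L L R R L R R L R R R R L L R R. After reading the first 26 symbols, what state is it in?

q5

q0 → q1 → q7 → q4 → q4 → q2 → q6 → q2 → q6 → q2 → q6 → q5 → q2 → q6 → q5 → q7 → q1 → q7 → q4 → q2 → q6 → q5 → q7 → q4 → q2 → q6 → q5
After 26 symbols: q5.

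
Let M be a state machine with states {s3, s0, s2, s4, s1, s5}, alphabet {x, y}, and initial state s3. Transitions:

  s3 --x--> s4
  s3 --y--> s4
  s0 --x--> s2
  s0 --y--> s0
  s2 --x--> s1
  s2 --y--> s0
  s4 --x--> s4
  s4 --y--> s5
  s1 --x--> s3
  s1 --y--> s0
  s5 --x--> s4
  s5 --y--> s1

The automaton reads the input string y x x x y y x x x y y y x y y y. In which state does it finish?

s0

start at s3
read 'y': s3 → s4
read 'x': s4 → s4
read 'x': s4 → s4
read 'x': s4 → s4
read 'y': s4 → s5
read 'y': s5 → s1
read 'x': s1 → s3
read 'x': s3 → s4
read 'x': s4 → s4
read 'y': s4 → s5
read 'y': s5 → s1
read 'y': s1 → s0
read 'x': s0 → s2
read 'y': s2 → s0
read 'y': s0 → s0
read 'y': s0 → s0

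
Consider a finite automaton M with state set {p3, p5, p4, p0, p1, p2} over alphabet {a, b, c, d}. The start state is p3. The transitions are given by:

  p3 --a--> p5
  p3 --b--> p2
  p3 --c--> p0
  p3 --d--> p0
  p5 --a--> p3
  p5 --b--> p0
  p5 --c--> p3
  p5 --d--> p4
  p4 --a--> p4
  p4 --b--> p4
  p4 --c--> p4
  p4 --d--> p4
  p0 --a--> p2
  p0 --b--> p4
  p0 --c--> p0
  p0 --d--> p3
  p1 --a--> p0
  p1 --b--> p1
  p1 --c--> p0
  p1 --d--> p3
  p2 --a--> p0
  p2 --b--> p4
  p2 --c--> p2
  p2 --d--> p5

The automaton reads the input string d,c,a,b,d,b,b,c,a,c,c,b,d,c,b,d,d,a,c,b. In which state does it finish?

p4

Trace: p3 -d-> p0 -c-> p0 -a-> p2 -b-> p4 -d-> p4 -b-> p4 -b-> p4 -c-> p4 -a-> p4 -c-> p4 -c-> p4 -b-> p4 -d-> p4 -c-> p4 -b-> p4 -d-> p4 -d-> p4 -a-> p4 -c-> p4 -b-> p4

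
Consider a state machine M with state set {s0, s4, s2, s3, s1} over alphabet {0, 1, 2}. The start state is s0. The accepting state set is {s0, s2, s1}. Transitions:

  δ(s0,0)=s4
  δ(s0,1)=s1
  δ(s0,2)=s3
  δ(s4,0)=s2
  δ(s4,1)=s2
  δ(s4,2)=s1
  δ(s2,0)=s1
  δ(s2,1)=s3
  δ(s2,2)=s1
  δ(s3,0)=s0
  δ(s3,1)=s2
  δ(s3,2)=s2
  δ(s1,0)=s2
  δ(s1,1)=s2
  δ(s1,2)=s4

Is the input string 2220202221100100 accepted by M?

Yes

start at s0
read '2': s0 → s3
read '2': s3 → s2
read '2': s2 → s1
read '0': s1 → s2
read '2': s2 → s1
read '0': s1 → s2
read '2': s2 → s1
read '2': s1 → s4
read '2': s4 → s1
read '1': s1 → s2
read '1': s2 → s3
read '0': s3 → s0
read '0': s0 → s4
read '1': s4 → s2
read '0': s2 → s1
read '0': s1 → s2
End state s2 is accepting.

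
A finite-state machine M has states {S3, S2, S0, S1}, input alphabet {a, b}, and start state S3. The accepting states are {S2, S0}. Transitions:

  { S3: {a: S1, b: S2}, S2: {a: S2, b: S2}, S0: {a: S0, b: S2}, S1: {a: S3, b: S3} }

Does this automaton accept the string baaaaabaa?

Yes

S3 → S2 → S2 → S2 → S2 → S2 → S2 → S2 → S2 → S2
End state S2 is accepting.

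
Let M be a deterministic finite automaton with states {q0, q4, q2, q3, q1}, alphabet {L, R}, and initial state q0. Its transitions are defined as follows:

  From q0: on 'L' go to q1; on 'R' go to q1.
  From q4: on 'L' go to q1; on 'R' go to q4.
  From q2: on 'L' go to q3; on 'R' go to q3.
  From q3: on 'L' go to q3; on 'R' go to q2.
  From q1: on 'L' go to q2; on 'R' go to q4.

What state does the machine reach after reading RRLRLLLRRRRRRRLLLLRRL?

q3

q0 → q1 → q4 → q1 → q4 → q1 → q2 → q3 → q2 → q3 → q2 → q3 → q2 → q3 → q2 → q3 → q3 → q3 → q3 → q2 → q3 → q3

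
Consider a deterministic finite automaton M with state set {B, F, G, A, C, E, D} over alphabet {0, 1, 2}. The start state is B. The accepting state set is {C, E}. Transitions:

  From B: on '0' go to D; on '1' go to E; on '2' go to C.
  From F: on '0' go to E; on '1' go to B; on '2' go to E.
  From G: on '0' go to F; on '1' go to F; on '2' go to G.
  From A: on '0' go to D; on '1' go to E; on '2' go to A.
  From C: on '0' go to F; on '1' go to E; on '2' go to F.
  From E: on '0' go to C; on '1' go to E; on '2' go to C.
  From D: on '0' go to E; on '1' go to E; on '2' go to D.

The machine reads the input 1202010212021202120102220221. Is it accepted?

Trace: B -1-> E -2-> C -0-> F -2-> E -0-> C -1-> E -0-> C -2-> F -1-> B -2-> C -0-> F -2-> E -1-> E -2-> C -0-> F -2-> E -1-> E -2-> C -0-> F -1-> B -0-> D -2-> D -2-> D -2-> D -0-> E -2-> C -2-> F -1-> B
End state B is not accepting.

No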